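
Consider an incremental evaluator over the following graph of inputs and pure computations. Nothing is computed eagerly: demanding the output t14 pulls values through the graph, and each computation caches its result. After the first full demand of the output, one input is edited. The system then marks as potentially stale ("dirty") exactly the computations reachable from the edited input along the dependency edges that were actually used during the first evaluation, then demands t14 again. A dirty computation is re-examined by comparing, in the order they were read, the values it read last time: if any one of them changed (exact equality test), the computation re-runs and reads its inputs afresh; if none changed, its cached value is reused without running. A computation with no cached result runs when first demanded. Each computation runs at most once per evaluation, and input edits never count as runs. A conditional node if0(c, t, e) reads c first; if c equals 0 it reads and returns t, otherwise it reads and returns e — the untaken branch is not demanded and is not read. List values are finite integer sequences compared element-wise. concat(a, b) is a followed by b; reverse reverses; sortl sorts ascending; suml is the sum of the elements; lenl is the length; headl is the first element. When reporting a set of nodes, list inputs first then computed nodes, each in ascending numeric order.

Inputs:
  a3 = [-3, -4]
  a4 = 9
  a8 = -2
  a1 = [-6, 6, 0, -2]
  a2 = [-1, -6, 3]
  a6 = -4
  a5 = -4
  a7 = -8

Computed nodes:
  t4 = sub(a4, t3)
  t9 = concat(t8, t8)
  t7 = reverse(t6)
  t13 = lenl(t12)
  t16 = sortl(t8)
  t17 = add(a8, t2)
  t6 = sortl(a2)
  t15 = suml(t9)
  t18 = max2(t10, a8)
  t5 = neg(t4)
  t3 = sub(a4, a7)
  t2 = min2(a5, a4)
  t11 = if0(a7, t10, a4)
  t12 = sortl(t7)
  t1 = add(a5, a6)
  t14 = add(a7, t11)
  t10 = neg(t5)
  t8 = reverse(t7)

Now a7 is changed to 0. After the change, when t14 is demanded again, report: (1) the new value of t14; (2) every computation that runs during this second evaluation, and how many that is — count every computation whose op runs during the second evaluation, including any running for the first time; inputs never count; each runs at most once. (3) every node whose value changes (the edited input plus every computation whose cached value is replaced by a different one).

Initial pass — values computed on the first demand:
  t11 = if0(a7=-8 -> else branch a4) = 9
  t14 = add(-8, 9) = 1

Second demand — change propagation:
  t3: newly demanded (no cache) — executes and yields 9.
  t4: newly demanded (no cache) — executes and yields 0.
  t5: newly demanded (no cache) — executes and yields 0.
  t10: newly demanded (no cache) — executes and yields 0.
  t11: re-runs because a7 -8->0; new result 0.
  t14: re-runs because a7 -8->0; t11 9->0; new result 0.

The important point: the flipped condition pulls in fresh nodes; t3, t4, t5, t10 run for the first time.

t14 now evaluates to 0.
Run set: t3, t4, t5, t10, t11, t14 (6 run).
Changed values: a7, t11, t14.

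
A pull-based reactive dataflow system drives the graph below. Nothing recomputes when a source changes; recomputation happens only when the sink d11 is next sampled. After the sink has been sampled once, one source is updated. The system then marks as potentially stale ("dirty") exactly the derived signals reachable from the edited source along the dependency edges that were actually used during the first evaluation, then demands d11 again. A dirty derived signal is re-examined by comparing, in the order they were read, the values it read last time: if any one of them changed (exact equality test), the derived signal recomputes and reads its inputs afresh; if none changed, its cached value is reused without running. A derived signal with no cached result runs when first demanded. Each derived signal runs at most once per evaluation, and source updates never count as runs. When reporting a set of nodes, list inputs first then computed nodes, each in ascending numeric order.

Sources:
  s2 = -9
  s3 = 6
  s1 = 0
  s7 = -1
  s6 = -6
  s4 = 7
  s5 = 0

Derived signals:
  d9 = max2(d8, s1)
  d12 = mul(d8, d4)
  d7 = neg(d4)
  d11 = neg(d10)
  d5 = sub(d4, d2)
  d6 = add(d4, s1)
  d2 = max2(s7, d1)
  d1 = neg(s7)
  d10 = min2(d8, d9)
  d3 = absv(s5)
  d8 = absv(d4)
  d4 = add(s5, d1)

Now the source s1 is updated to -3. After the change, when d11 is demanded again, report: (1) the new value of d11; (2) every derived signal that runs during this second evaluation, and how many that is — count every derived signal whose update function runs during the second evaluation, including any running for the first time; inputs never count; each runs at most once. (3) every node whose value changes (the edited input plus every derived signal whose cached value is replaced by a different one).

New value of d11: -1.
Derived signals that run: d9 — 1 in total.
Values that change: s1.
Key observation: the change is absorbed at d9 — it re-runs but produces the same value, and the output's value is unchanged.

First evaluation (everything demanded from the output):
  d1 = neg(-1) = 1
  d4 = add(0, 1) = 1
  d8 = absv(1) = 1
  d9 = max2(1, 0) = 1
  d10 = min2(1, 1) = 1
  d11 = neg(1) = -1

Propagation after the edit:
  d9: runs — s1 0->-3; result 1 (same value as before).
  d10: checked — values it read are unchanged (d8 unchanged, d9 unchanged); reused cached 1 without running.
  d11: checked — values it read are unchanged (d10 unchanged); reused cached -1 without running.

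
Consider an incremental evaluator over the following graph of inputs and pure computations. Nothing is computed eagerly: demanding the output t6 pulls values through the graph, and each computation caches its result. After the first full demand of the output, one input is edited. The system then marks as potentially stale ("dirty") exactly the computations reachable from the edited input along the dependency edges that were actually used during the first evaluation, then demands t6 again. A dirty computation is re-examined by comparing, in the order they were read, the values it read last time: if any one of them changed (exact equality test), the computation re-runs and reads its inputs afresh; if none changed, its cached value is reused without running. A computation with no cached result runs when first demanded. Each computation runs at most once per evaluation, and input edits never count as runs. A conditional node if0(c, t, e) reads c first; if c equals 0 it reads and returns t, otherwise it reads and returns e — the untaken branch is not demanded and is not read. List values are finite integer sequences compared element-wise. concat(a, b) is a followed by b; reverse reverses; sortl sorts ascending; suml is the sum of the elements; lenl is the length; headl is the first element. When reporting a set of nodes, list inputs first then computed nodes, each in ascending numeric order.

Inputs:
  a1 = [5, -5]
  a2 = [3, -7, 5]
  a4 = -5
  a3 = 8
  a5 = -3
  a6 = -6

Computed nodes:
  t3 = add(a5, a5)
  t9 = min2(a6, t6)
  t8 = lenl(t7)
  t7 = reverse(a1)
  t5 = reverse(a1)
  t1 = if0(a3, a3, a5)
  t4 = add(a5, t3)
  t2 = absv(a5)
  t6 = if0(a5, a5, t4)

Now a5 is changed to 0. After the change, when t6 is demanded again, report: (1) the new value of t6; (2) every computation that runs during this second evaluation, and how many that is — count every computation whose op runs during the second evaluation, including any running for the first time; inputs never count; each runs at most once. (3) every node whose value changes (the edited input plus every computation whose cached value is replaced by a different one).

Initial pass — values computed on the first demand:
  t3 = add(-3, -3) = -6
  t4 = add(-3, -6) = -9
  t6 = if0(a5=-3 -> else branch t4) = -9

Second demand — change propagation:
  t3: dirty yet unreached — the second evaluation never asks for it.
  t4: dirty yet unreached — the second evaluation never asks for it.
  t6: re-runs because a5 -3->0; new result 0.

The important point: the flipped condition redirects demand; t3, t4 are left stale, never re-checked.

t6 now evaluates to 0.
Run set: t6 (1 run).
Changed values: a5, t6.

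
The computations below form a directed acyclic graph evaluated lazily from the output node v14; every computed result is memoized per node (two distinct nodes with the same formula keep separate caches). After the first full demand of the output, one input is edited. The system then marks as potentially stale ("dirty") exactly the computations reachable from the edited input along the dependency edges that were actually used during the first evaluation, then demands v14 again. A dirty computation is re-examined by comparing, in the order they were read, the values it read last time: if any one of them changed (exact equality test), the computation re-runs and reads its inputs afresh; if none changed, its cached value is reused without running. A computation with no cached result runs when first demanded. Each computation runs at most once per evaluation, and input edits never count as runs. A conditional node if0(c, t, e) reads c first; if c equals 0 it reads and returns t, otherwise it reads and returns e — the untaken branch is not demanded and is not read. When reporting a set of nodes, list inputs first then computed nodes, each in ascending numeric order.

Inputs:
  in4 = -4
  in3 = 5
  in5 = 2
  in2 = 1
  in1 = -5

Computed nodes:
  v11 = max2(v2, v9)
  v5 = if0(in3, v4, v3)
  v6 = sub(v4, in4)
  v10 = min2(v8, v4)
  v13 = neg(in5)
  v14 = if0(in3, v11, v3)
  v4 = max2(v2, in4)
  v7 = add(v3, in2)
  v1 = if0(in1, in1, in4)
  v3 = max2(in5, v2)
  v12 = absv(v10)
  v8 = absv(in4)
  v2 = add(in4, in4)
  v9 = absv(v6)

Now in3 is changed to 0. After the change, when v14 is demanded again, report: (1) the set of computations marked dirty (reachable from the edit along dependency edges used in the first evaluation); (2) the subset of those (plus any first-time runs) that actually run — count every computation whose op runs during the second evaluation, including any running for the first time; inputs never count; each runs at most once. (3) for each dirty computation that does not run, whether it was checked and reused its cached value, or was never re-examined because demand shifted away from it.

The edit dirties: v14.
5 computations run: v4, v6, v9, v11, v14.
No dirty computation escaped a run.
Note the branch switch — v4, v6, v9, v11 had no cache and run now for the first time.

First demand of the output computes:
  v2 = add(-4, -4) = -8
  v3 = max2(2, -8) = 2
  v14 = if0(in3=5 -> else branch v3) = 2

After the edit, cleaning proceeds:
  v4: had never run; runs now, result -4.
  v6: had never run; runs now, result 0.
  v9: had never run; runs now, result 0.
  v11: had never run; runs now, result 0.
  v14: a read changed (in3 5->0) — executes, giving 0.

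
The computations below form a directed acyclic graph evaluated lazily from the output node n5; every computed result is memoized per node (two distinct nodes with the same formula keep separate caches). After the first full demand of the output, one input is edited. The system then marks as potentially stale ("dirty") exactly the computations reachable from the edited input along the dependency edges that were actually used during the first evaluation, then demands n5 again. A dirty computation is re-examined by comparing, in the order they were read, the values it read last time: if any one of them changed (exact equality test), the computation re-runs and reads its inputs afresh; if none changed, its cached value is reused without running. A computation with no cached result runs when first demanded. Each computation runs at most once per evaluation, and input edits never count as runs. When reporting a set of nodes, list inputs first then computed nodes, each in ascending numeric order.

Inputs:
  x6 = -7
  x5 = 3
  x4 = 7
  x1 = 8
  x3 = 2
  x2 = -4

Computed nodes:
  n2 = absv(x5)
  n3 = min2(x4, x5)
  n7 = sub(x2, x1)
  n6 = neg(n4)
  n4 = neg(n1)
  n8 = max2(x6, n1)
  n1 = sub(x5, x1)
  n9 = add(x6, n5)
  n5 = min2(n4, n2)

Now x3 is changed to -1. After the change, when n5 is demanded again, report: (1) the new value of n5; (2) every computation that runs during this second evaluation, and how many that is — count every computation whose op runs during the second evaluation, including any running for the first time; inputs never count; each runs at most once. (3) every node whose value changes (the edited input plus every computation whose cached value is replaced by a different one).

First demand of the output computes:
  n1 = sub(3, 8) = -5
  n2 = absv(3) = 3
  n4 = neg(-5) = 5
  n5 = min2(5, 3) = 3

After the edit, cleaning proceeds:
  no node depends on x3 at all; the second demand re-runs nothing.

Note the shortcut — nothing in the graph depends on x3 at all, so no recomputation happens.

Demanding n5 again yields 3.
0 computations run: none.
The nodes whose values change: x3.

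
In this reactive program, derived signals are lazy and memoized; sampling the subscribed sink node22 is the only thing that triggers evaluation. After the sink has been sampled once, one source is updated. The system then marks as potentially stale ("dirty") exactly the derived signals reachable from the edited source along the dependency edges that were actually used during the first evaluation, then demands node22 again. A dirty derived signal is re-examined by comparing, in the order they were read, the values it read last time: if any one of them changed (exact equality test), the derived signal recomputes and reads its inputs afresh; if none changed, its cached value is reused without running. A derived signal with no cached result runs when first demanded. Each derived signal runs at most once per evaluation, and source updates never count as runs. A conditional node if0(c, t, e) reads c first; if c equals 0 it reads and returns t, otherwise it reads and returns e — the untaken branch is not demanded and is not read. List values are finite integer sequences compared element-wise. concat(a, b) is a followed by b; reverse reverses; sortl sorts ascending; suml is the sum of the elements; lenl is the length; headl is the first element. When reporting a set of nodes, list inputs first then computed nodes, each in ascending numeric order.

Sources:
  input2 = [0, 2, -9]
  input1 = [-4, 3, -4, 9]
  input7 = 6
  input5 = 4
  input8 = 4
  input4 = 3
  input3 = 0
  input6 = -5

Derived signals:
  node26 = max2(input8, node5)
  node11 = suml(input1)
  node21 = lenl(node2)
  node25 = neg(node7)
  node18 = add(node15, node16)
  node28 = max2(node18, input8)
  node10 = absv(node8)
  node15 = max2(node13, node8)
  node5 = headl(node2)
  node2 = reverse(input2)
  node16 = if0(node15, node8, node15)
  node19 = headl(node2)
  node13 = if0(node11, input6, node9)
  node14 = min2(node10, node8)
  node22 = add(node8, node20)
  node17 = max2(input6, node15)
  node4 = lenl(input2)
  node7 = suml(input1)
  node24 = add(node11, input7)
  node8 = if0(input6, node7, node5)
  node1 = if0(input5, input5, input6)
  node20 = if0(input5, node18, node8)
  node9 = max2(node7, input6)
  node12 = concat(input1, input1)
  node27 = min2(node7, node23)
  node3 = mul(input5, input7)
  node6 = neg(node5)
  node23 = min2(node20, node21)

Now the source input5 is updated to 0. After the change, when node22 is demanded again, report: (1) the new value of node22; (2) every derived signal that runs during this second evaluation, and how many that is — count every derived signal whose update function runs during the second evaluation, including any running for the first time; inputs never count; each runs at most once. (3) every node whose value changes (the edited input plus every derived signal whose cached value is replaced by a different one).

First demand of the output computes:
  node2 = reverse([0, 2, -9]) = [-9, 2, 0]
  node5 = headl([-9, 2, 0]) = -9
  node8 = if0(input6=-5 -> else branch node5) = -9
  node20 = if0(input5=4 -> else branch node8) = -9
  node22 = add(-9, -9) = -18

After the edit, cleaning proceeds:
  node7: had never run; runs now, result 4.
  node9: had never run; runs now, result 4.
  node11: had never run; runs now, result 4.
  node13: had never run; runs now, result 4.
  node15: had never run; runs now, result 4.
  node16: had never run; runs now, result 4.
  node18: had never run; runs now, result 8.
  node20: a read changed (input5 4->0) — executes, giving 8.
  node22: a read changed (node20 -9->8) — executes, giving -1.

Note the branch switch — node7, node9, node11, node13, node15, node16, node18 had no cache and run now for the first time.

Demanding node22 again yields -1.
9 derived signals run: node7, node9, node11, node13, node15, node16, node18, node20, node22.
The nodes whose values change: input5, node20, node22.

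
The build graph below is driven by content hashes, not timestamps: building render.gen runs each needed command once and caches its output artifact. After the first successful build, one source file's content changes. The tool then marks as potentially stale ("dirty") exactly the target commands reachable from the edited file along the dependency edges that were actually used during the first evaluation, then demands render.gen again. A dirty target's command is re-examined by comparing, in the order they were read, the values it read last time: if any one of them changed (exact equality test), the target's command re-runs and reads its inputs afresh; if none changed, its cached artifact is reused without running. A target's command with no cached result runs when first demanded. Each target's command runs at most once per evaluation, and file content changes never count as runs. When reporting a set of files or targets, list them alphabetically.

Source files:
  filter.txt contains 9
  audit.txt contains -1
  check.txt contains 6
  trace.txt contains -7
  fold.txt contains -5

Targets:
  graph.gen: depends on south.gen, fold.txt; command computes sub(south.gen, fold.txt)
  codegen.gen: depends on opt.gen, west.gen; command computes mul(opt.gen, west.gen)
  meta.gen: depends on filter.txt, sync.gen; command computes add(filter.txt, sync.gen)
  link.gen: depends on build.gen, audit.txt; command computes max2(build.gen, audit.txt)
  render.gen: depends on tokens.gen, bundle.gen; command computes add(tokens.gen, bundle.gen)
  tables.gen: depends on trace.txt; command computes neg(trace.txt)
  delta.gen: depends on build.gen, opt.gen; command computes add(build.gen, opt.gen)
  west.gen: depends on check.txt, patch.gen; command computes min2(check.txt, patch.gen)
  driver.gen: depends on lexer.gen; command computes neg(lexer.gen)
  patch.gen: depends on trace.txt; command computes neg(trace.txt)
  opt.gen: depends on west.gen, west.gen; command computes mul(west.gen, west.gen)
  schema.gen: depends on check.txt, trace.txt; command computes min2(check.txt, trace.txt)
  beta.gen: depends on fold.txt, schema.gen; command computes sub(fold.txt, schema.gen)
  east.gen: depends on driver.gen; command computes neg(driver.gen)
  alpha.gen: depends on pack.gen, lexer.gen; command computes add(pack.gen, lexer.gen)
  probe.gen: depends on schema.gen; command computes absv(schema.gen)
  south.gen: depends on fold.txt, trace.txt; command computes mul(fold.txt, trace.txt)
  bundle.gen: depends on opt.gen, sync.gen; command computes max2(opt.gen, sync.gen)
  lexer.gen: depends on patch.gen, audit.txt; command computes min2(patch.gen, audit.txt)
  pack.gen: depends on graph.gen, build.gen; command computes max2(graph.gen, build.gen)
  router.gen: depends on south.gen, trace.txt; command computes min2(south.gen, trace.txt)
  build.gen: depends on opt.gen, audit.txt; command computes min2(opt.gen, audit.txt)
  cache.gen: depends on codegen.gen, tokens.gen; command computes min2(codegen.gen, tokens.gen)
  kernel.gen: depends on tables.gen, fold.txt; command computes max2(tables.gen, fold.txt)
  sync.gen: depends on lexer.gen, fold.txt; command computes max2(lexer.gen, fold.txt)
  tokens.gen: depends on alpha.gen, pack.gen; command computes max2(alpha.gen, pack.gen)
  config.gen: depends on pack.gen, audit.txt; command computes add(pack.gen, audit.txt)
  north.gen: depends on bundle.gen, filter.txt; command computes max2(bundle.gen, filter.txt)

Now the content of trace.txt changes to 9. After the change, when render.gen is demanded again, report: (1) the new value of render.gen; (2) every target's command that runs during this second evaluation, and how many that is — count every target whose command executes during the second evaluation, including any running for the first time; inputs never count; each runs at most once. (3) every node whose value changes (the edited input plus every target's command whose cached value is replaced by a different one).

Initial pass — values computed on the first demand:
  patch.gen = neg(-7) = 7
  lexer.gen = min2(7, -1) = -1
  south.gen = mul(-5, -7) = 35
  graph.gen = sub(35, -5) = 40
  sync.gen = max2(-1, -5) = -1
  west.gen = min2(6, 7) = 6
  opt.gen = mul(6, 6) = 36
  build.gen = min2(36, -1) = -1
  bundle.gen = max2(36, -1) = 36
  pack.gen = max2(40, -1) = 40
  alpha.gen = add(40, -1) = 39
  tokens.gen = max2(39, 40) = 40
  render.gen = add(40, 36) = 76

Second demand — change propagation:
  patch.gen: re-runs because trace.txt -7->9; new result -9.
  lexer.gen: re-runs because patch.gen 7->-9; new result -9.
  south.gen: re-runs because trace.txt -7->9; new result -45.
  graph.gen: re-runs because south.gen 35->-45; new result -40.
  sync.gen: re-runs because lexer.gen -1->-9; new result -5.
  west.gen: re-runs because patch.gen 7->-9; new result -9.
  opt.gen: re-runs because west.gen 6->-9; west.gen 6->-9; new result 81.
  build.gen: re-runs because opt.gen 36->81; new result -1 (unchanged).
  bundle.gen: re-runs because opt.gen 36->81; sync.gen -1->-5; new result 81.
  pack.gen: re-runs because graph.gen 40->-40; new result -1.
  alpha.gen: re-runs because pack.gen 40->-1; lexer.gen -1->-9; new result -10.
  tokens.gen: re-runs because alpha.gen 39->-10; pack.gen 40->-1; new result -1.
  render.gen: re-runs because tokens.gen 40->-1; bundle.gen 36->81; new result 80.

render.gen now evaluates to 80.
Run set: alpha.gen, build.gen, bundle.gen, graph.gen, lexer.gen, opt.gen, pack.gen, patch.gen, render.gen, south.gen, sync.gen, tokens.gen, west.gen (13 run).
Changed values: alpha.gen, bundle.gen, graph.gen, lexer.gen, opt.gen, pack.gen, patch.gen, render.gen, south.gen, sync.gen, tokens.gen, trace.txt, west.gen.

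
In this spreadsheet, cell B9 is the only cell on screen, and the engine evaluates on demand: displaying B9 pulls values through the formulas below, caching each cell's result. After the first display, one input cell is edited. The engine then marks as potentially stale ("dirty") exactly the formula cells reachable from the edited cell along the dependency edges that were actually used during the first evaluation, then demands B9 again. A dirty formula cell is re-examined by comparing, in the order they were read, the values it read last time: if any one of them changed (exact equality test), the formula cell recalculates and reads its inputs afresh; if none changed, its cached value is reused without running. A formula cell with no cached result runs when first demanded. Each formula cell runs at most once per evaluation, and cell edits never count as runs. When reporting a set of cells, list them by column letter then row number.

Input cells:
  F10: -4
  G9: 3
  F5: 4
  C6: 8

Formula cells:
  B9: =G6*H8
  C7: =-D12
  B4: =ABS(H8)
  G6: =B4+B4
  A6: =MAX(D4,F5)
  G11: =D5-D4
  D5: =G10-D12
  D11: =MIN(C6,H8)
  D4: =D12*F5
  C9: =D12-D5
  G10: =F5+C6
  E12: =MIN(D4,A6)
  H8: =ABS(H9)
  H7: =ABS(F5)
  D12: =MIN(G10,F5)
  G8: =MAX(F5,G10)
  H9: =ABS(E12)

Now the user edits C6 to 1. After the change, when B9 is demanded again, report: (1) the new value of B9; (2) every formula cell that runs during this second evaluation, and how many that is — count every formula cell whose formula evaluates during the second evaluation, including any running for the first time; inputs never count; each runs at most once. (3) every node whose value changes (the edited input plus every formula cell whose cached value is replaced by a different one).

B9 now evaluates to 512.
Run set: D12, G10 (2 run).
Changed values: C6, G10.
The important point: D12 recomputes to an identical value, and the output ends up unchanged.

Initial pass — values computed on the first demand:
  G10 = 4 + 8 = 12
  D12 = MIN(12, 4) = 4
  D4 = 4 * 4 = 16
  A6 = MAX(16, 4) = 16
  E12 = MIN(16, 16) = 16
  H9 = ABS(16) = 16
  H8 = ABS(16) = 16
  B4 = ABS(16) = 16
  G6 = 16 + 16 = 32
  B9 = 32 * 16 = 512

Second demand — change propagation:
  G10: re-runs because C6 8->1; new result 5.
  D12: re-runs because G10 12->5; new result 4 (unchanged).
  D4: re-examined; everything it read last time is the same (D12 unchanged, F5 unchanged) — cache 16 kept, no run.
  A6: re-examined; everything it read last time is the same (D4 unchanged, F5 unchanged) — cache 16 kept, no run.
  E12: re-examined; everything it read last time is the same (D4 unchanged, A6 unchanged) — cache 16 kept, no run.
  H9: re-examined; everything it read last time is the same (E12 unchanged) — cache 16 kept, no run.
  H8: re-examined; everything it read last time is the same (H9 unchanged) — cache 16 kept, no run.
  B4: re-examined; everything it read last time is the same (H8 unchanged) — cache 16 kept, no run.
  G6: re-examined; everything it read last time is the same (B4 unchanged, B4 unchanged) — cache 32 kept, no run.
  B9: re-examined; everything it read last time is the same (G6 unchanged, H8 unchanged) — cache 512 kept, no run.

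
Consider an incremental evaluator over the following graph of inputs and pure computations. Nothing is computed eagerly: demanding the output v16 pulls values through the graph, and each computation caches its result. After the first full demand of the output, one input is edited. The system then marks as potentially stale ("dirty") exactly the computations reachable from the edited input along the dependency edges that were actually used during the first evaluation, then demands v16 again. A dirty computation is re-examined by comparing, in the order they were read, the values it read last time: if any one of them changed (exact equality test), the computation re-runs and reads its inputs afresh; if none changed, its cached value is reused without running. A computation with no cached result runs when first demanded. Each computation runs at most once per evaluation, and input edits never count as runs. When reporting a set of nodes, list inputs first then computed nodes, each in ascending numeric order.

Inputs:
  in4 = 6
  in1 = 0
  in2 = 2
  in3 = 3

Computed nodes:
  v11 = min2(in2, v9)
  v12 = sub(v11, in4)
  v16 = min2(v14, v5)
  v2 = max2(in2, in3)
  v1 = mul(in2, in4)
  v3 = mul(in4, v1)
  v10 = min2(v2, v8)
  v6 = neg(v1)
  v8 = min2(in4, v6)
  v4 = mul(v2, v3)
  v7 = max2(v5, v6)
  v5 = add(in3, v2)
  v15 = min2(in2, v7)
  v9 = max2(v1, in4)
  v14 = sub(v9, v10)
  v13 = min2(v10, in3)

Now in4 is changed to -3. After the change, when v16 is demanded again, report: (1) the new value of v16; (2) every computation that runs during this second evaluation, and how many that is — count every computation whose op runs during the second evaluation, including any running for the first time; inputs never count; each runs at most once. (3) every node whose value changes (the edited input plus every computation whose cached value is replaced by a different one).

Initial pass — values computed on the first demand:
  v1 = mul(2, 6) = 12
  v2 = max2(2, 3) = 3
  v5 = add(3, 3) = 6
  v6 = neg(12) = -12
  v8 = min2(6, -12) = -12
  v9 = max2(12, 6) = 12
  v10 = min2(3, -12) = -12
  v14 = sub(12, -12) = 24
  v16 = min2(24, 6) = 6

Second demand — change propagation:
  v1: re-runs because in4 6->-3; new result -6.
  v6: re-runs because v1 12->-6; new result 6.
  v8: re-runs because in4 6->-3; v6 -12->6; new result -3.
  v9: re-runs because v1 12->-6; in4 6->-3; new result -3.
  v10: re-runs because v8 -12->-3; new result -3.
  v14: re-runs because v9 12->-3; v10 -12->-3; new result 0.
  v16: re-runs because v14 24->0; new result 0.

v16 now evaluates to 0.
Run set: v1, v6, v8, v9, v10, v14, v16 (7 run).
Changed values: in4, v1, v6, v8, v9, v10, v14, v16.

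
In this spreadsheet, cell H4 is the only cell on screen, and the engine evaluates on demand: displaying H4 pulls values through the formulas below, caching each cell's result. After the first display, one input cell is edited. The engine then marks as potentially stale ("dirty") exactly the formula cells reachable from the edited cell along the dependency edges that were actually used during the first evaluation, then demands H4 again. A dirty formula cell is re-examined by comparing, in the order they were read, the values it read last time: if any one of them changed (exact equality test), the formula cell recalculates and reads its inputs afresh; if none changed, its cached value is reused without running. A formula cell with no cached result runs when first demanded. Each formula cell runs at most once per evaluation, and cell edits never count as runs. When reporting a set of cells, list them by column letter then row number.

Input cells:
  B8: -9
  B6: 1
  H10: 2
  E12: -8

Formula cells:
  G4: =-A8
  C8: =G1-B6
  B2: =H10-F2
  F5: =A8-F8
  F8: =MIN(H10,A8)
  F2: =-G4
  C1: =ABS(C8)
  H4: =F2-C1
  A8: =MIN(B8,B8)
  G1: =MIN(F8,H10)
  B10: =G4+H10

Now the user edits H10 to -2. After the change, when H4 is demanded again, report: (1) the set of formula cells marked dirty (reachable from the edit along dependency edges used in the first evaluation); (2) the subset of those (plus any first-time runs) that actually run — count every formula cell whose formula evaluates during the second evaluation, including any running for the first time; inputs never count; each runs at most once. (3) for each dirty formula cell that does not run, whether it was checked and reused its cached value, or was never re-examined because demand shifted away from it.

Initial pass — values computed on the first demand:
  A8 = MIN(-9, -9) = -9
  F8 = MIN(2, -9) = -9
  G1 = MIN(-9, 2) = -9
  C8 = -9 - 1 = -10
  C1 = ABS(-10) = 10
  G4 = -(-9) = 9
  F2 = -(9) = -9
  H4 = -9 - 10 = -19

Second demand — change propagation:
  F8: re-runs because H10 2->-2; new result -9 (unchanged).
  G1: re-runs because H10 2->-2; new result -9 (unchanged).
  C8: re-examined; everything it read last time is the same (G1 unchanged, B6 unchanged) — cache -10 kept, no run.
  C1: re-examined; everything it read last time is the same (C8 unchanged) — cache 10 kept, no run.
  H4: re-examined; everything it read last time is the same (F2 unchanged, C1 unchanged) — cache -19 kept, no run.

The important point: at C8 every value read last time is unchanged, so the dirty flag clears without a run.

Dirty set: C1, C8, F8, G1, H4.
Run set: F8, G1 (2 run).
Re-examined without running (cache reused): C1, C8, H4.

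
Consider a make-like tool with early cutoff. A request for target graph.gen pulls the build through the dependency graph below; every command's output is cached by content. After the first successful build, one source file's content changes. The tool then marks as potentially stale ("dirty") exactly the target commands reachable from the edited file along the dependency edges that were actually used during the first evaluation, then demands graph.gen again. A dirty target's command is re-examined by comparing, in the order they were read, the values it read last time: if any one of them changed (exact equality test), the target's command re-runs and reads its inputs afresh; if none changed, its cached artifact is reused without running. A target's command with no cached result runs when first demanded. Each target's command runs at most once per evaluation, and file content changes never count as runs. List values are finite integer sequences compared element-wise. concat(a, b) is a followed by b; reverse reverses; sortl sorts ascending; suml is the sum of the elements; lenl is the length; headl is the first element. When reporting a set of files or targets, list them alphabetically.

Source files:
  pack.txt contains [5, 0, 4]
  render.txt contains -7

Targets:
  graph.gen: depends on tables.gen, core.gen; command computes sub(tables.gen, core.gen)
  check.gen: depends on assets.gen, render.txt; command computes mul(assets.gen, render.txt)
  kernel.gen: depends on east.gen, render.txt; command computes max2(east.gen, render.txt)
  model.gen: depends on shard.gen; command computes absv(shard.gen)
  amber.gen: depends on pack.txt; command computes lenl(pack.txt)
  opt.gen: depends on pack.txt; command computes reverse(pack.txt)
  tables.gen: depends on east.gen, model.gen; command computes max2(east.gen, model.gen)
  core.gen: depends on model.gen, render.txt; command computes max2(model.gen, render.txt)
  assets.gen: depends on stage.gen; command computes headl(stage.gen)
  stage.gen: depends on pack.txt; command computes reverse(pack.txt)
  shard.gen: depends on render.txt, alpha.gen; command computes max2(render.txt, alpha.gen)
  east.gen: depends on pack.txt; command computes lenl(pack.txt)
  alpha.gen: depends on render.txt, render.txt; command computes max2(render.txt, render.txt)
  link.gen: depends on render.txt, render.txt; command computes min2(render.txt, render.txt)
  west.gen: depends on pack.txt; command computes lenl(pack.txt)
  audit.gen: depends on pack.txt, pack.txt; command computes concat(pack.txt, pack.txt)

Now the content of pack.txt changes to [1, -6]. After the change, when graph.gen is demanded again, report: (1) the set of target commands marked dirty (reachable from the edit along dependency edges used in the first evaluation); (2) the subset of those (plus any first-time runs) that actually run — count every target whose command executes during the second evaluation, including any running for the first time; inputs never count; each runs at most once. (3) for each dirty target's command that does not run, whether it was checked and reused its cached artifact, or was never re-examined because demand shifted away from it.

First demand of the output computes:
  alpha.gen = max2(-7, -7) = -7
  east.gen = lenl([5, 0, 4]) = 3
  shard.gen = max2(-7, -7) = -7
  model.gen = absv(-7) = 7
  core.gen = max2(7, -7) = 7
  tables.gen = max2(3, 7) = 7
  graph.gen = sub(7, 7) = 0

After the edit, cleaning proceeds:
  east.gen: a read changed (pack.txt [5, 0, 4]->[1, -6]) — executes, giving 2.
  tables.gen: a read changed (east.gen 3->2) — executes, giving 7 — identical to its old value.
  graph.gen: dirty, but its reads are unchanged (tables.gen unchanged, core.gen unchanged); cached 0 stands.

Note the absorption at tables.gen: it re-runs yet its value is the same, leaving the output's value untouched.

The edit dirties: east.gen, graph.gen, tables.gen.
2 target commands run: east.gen, tables.gen.
Cache hits after checking: graph.gen.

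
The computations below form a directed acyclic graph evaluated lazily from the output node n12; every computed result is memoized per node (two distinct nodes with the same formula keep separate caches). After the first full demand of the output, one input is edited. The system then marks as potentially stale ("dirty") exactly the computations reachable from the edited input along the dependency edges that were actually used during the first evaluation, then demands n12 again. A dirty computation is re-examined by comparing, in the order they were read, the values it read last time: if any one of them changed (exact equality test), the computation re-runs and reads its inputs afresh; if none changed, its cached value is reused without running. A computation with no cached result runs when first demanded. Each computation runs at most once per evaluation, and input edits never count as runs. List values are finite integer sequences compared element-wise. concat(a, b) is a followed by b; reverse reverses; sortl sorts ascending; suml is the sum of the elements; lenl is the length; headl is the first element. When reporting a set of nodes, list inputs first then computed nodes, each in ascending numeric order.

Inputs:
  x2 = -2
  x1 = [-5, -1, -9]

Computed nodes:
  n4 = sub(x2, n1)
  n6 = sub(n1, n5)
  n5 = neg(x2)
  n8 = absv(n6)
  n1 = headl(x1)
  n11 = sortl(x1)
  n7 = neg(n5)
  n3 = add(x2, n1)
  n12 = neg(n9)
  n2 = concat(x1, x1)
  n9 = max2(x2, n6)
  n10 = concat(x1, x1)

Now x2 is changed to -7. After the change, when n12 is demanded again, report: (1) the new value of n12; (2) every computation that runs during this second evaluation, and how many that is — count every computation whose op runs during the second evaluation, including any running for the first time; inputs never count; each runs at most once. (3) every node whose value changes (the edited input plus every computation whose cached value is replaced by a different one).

Demanding n12 again yields 7.
4 computations run: n5, n6, n9, n12.
The nodes whose values change: x2, n5, n6, n9, n12.

First demand of the output computes:
  n1 = headl([-5, -1, -9]) = -5
  n5 = neg(-2) = 2
  n6 = sub(-5, 2) = -7
  n9 = max2(-2, -7) = -2
  n12 = neg(-2) = 2

After the edit, cleaning proceeds:
  n5: a read changed (x2 -2->-7) — executes, giving 7.
  n6: a read changed (n5 2->7) — executes, giving -12.
  n9: a read changed (x2 -2->-7; n6 -7->-12) — executes, giving -7.
  n12: a read changed (n9 -2->-7) — executes, giving 7.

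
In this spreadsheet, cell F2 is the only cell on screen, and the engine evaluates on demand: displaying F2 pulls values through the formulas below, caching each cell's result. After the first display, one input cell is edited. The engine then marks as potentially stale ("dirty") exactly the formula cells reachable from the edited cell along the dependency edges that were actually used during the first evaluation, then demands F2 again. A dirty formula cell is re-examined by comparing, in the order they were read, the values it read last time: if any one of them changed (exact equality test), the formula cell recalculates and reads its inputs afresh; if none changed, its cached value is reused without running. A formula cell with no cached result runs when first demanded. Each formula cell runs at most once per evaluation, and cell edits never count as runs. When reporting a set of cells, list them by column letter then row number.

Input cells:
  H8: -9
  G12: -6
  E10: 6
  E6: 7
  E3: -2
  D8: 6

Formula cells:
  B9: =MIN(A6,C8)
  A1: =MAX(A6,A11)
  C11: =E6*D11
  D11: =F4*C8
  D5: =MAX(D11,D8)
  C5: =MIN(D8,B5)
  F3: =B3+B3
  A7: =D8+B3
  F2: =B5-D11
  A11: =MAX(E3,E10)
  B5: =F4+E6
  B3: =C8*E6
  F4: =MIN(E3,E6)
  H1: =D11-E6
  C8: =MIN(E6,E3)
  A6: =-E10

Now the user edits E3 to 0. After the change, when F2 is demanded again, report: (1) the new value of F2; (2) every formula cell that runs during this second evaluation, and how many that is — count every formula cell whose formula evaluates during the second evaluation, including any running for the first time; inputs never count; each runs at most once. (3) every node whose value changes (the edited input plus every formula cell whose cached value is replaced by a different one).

Initial pass — values computed on the first demand:
  C8 = MIN(7, -2) = -2
  F4 = MIN(-2, 7) = -2
  B5 = -2 + 7 = 5
  D11 = -2 * -2 = 4
  F2 = 5 - 4 = 1

Second demand — change propagation:
  C8: re-runs because E3 -2->0; new result 0.
  F4: re-runs because E3 -2->0; new result 0.
  B5: re-runs because F4 -2->0; new result 7.
  D11: re-runs because F4 -2->0; C8 -2->0; new result 0.
  F2: re-runs because B5 5->7; D11 4->0; new result 7.

F2 now evaluates to 7.
Run set: B5, C8, D11, F2, F4 (5 run).
Changed values: B5, C8, D11, E3, F2, F4.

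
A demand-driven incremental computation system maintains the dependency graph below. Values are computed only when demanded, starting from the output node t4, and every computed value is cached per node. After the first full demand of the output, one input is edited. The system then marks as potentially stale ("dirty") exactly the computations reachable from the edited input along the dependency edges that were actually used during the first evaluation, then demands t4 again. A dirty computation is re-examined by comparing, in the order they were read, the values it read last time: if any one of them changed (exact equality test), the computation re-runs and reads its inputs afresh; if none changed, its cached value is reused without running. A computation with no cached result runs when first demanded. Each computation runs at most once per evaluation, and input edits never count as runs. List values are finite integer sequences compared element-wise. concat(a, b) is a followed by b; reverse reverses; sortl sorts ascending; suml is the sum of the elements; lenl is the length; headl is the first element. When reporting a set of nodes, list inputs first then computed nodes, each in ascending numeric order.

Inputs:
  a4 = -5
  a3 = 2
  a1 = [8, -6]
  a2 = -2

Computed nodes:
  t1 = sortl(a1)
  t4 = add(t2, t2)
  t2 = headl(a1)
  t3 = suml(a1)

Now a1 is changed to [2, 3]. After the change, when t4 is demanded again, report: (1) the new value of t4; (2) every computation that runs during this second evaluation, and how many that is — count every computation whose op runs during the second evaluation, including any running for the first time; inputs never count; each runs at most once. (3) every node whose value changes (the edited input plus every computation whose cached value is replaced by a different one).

First evaluation (everything demanded from the output):
  t2 = headl([8, -6]) = 8
  t4 = add(8, 8) = 16

Propagation after the edit:
  t2: runs — a1 [8, -6]->[2, 3]; result 2.
  t4: runs — t2 8->2; t2 8->2; result 4.

New value of t4: 4.
Computations that run: t2, t4 — 2 in total.
Values that change: a1, t2, t4.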